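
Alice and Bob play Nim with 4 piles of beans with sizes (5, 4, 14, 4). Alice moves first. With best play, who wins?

Alice wins

Bitwise XOR of the heap sizes:
  0101  (5)
  0100  (4)
  1110  (14)
  0100  (4)
  ----
  1011  (11)
The nim-sum is 11 ≠ 0, so this is an N-position: the player to move can win; Alice has a winning move.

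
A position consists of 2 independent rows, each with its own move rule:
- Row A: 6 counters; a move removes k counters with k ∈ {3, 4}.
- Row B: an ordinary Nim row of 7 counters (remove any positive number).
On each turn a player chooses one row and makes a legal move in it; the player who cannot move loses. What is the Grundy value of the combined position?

Build the Grundy sequence for row A with g(k) = mex{g(k−s) : s ∈ {3, 4}, s ≤ k}:
g(0) = mex{} = 0
g(1) = mex{} = 0
g(2) = mex{} = 0
g(3) = mex{0} = 1
g(4) = mex{0} = 1
g(5) = mex{0} = 1
g(6) = mex{0,1} = 2
So g(6) = 2.
Row B is a plain Nim row of size 7, so its Grundy value is 7.
By the Sprague-Grundy theorem, the Grundy value of a sum of independent games is the XOR of the component values.
Combined value = 2 XOR 7 = 5.

5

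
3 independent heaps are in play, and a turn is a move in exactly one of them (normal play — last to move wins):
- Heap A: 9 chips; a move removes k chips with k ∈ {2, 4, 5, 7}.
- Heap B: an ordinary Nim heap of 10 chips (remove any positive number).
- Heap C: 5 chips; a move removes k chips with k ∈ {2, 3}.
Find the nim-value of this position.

For heap A, compute g(0), g(1), … with moves {2, 4, 5, 7}:
g(0) = mex{} = 0
g(1) = mex{} = 0
g(2) = mex{0} = 1
g(3) = mex{0} = 1
g(4) = mex{0,1} = 2
g(5) = mex{0,1} = 2
g(6) = mex{0,1,2} = 3
g(7) = mex{0,1,2} = 3
g(8) = mex{0,1,2,3} = 4
g(9) = mex{1,2,3} = 0
So g(9) = 0.
Heap B is a plain Nim heap of size 10, so its Grundy value is 10.
Grundy values for heap C (subtraction set {2, 3}):
g(0) = mex{} = 0
g(1) = mex{} = 0
g(2) = mex{0} = 1
g(3) = mex{0} = 1
g(4) = mex{0,1} = 2
g(5) = mex{1} = 0
So g(5) = 0.
The value of a disjunctive sum is the nim-sum of the parts.
Combined value = 0 ⊕ 10 ⊕ 0 = 10.

10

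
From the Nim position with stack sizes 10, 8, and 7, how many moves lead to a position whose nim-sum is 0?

1

Nim-sum: 10 ⊕ 8 ⊕ 7 = 5.
The overall nim-sum is X = 5. A stack of size p has a winning move iff p XOR X < p (reduce it to p XOR X).
  10: 10 XOR 5 = 15 ≥ 10 — no move.
  8: 8 XOR 5 = 13 ≥ 8 — no move.
  7: 7 XOR 5 = 2 < 7 — winning move (to 2).
That gives 1 winning move.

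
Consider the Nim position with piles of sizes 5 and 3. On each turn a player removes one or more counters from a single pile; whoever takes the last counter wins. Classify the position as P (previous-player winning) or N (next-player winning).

N-position

Compute the nim-sum pairwise:
5 ^ 3 = 6
The nim-sum is 6 ≠ 0, so this is an N-position: the player to move can win.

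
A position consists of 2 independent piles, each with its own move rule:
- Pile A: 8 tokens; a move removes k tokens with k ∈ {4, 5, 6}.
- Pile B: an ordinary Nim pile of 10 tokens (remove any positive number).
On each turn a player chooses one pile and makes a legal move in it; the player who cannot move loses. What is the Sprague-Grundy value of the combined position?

Grundy values for pile A (subtraction set {4, 5, 6}):
k:     0  1  2  3  4  5  6  7  8
g(k):  0  0  0  0  1  1  1  1  2
So g(8) = 2.
Pile B is a plain Nim pile of size 10, so its Grundy value is 10.
The value of a disjunctive sum is the nim-sum of the parts.
Combined value = 2 ⊕ 10 = 8.

8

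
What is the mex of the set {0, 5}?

0 is in the set but 1 is not, so the mex is 1.

1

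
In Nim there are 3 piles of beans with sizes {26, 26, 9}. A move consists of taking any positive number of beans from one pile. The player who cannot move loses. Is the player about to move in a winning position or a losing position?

Compute the nim-sum pairwise:
26 XOR 26 = 0
0 XOR 9 = 9
The nim-sum is 9 ≠ 0, so this is an N-position: the player to move can win.

Winning position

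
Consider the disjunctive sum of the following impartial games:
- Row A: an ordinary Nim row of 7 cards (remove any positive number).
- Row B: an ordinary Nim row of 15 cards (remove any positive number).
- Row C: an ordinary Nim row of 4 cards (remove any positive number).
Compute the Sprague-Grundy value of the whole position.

Row A is a plain Nim row of size 7, so its Grundy value is 7.
Row B is a plain Nim row of size 15, so its Grundy value is 15.
Row C is a plain Nim row of size 4, so its Grundy value is 4.
By the Sprague-Grundy theorem, the Grundy value of a sum of independent games is the XOR of the component values.
Combined value = 7 XOR 15 XOR 4 = 12.

12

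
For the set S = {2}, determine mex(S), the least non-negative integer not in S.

0

0 is not in the set, so the mex is 0.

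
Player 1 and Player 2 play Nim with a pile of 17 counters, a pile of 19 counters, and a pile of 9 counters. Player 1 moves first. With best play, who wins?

Player 1 wins

Nim-sum: 17 ^ 19 ^ 9 = 11.
The nim-sum is 11 ≠ 0, so this is an N-position: the player to move can win; Player 1 has a winning move.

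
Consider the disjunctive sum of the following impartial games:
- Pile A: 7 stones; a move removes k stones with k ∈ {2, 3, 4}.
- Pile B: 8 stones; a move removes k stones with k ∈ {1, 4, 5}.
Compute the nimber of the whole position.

0

Grundy values for pile A (subtraction set {2, 3, 4}):
g(0) = mex{} = 0
g(1) = mex{} = 0
g(2) = mex{0} = 1
g(3) = mex{0} = 1
g(4) = mex{0,1} = 2
g(5) = mex{0,1} = 2
g(6) = mex{1,2} = 0
g(7) = mex{1,2} = 0
So g(7) = 0.
Grundy values for pile B (subtraction set {1, 4, 5}):
k:     0  1  2  3  4  5  6  7  8
g(k):  0  1  0  1  2  3  2  3  0
So g(8) = 0.
The value of a disjunctive sum is the nim-sum of the parts.
Combined value = 0 XOR 0 = 0.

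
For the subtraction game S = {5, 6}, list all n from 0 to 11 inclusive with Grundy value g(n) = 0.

Grundy values for subtraction set {5, 6}:
g(0) = mex{} = 0
g(1) = mex{} = 0
g(2) = mex{} = 0
g(3) = mex{} = 0
g(4) = mex{} = 0
g(5) = mex{0} = 1
g(6) = mex{0} = 1
g(7) = mex{0} = 1
g(8) = mex{0} = 1
g(9) = mex{0} = 1
g(10) = mex{0,1} = 2
g(11) = mex{1} = 0
The P-positions (g = 0) in 0..11 are 0, 1, 2, 3, 4, 11.

0, 1, 2, 3, 4, 11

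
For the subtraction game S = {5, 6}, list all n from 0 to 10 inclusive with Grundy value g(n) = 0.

0, 1, 2, 3, 4

Build the Grundy sequence with g(k) = mex{g(k−s) : s ∈ {5, 6}, s ≤ k}:
k:     0  1  2  3  4  5  6  7  8  9 10
g(k):  0  0  0  0  0  1  1  1  1  1  2
The P-positions (g = 0) in 0..10 are 0, 1, 2, 3, 4.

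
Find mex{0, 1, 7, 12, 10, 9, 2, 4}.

3

The values 0, 1, 2 are all present; 3 is the first non-negative integer missing from the set.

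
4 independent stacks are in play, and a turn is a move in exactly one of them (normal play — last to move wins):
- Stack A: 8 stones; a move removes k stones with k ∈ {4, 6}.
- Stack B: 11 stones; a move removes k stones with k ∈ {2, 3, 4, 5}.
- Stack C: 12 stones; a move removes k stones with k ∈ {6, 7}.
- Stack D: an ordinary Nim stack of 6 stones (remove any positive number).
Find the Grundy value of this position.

Grundy values for stack A (subtraction set {4, 6}):
k:     0  1  2  3  4  5  6  7  8
g(k):  0  0  0  0  1  1  1  1  2
So g(8) = 2.
Grundy values for stack B (subtraction set {2, 3, 4, 5}):
g(0) = mex{} = 0
g(1) = mex{} = 0
g(2) = mex{0} = 1
g(3) = mex{0} = 1
g(4) = mex{0,1} = 2
g(5) = mex{0,1} = 2
g(6) = mex{0,1,2} = 3
g(7) = mex{1,2} = 0
g(8) = mex{1,2,3} = 0
g(9) = mex{0,2,3} = 1
g(10) = mex{0,2,3} = 1
g(11) = mex{0,1,3} = 2
So g(11) = 2.
For stack C, compute g(0), g(1), … with moves {6, 7}:
g(0) = mex{} = 0
g(1) = mex{} = 0
g(2) = mex{} = 0
g(3) = mex{} = 0
g(4) = mex{} = 0
g(5) = mex{} = 0
g(6) = mex{0} = 1
g(7) = mex{0} = 1
g(8) = mex{0} = 1
g(9) = mex{0} = 1
g(10) = mex{0} = 1
g(11) = mex{0} = 1
g(12) = mex{0,1} = 2
So g(12) = 2.
Stack D is a plain Nim stack of size 6, so its Grundy value is 6.
By the Sprague-Grundy theorem, the Grundy value of a sum of independent games is the XOR of the component values.
Combined value = 2 XOR 2 XOR 2 XOR 6 = 4.

4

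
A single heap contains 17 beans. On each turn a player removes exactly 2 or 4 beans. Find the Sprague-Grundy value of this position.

2

Build the Grundy sequence with g(k) = mex{g(k−s) : s ∈ {2, 4}, s ≤ k}:
k:     0  1  2  3  4  5  6  7  8  9 10 11 12 13 14 15 16 17
g(k):  0  0  1  1  2  2  0  0  1  1  2  2  0  0  1  1  2  2
So g(17) = 2.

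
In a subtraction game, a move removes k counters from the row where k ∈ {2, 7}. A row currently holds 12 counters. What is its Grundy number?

Build the Grundy sequence with g(k) = mex{g(k−s) : s ∈ {2, 7}, s ≤ k}:
k:     0  1  2  3  4  5  6  7  8  9 10 11 12
g(k):  0  0  1  1  0  0  1  1  2  0  0  1  1
So g(12) = 1.

1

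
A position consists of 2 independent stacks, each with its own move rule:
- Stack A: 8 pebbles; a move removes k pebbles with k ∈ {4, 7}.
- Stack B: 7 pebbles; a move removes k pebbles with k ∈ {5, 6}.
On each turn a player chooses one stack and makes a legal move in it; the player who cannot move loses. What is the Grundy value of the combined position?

3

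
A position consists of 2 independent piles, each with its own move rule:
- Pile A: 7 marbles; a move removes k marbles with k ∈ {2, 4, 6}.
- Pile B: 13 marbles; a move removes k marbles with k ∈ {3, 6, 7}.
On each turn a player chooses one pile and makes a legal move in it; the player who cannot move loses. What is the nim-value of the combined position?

For pile A, compute g(0), g(1), … with moves {2, 4, 6}:
g(0) = mex{} = 0
g(1) = mex{} = 0
g(2) = mex{0} = 1
g(3) = mex{0} = 1
g(4) = mex{0,1} = 2
g(5) = mex{0,1} = 2
g(6) = mex{0,1,2} = 3
g(7) = mex{0,1,2} = 3
So g(7) = 3.
Grundy values for pile B (subtraction set {3, 6, 7}):
g(0) = mex{} = 0
g(1) = mex{} = 0
g(2) = mex{} = 0
g(3) = mex{0} = 1
g(4) = mex{0} = 1
g(5) = mex{0} = 1
g(6) = mex{0,1} = 2
g(7) = mex{0,1} = 2
g(8) = mex{0,1} = 2
g(9) = mex{0,1,2} = 3
g(10) = mex{1,2} = 0
g(11) = mex{1,2} = 0
g(12) = mex{1,2,3} = 0
g(13) = mex{0,2} = 1
So g(13) = 1.
The value of a disjunctive sum is the nim-sum of the parts.
Combined value = 3 XOR 1 = 2.

2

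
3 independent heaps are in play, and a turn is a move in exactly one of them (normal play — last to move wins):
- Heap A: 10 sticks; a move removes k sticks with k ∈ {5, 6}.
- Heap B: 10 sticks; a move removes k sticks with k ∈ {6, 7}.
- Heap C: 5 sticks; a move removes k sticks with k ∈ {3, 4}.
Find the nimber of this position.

2

Grundy values for heap A (subtraction set {5, 6}):
g(0) = mex{} = 0
g(1) = mex{} = 0
g(2) = mex{} = 0
g(3) = mex{} = 0
g(4) = mex{} = 0
g(5) = mex{0} = 1
g(6) = mex{0} = 1
g(7) = mex{0} = 1
g(8) = mex{0} = 1
g(9) = mex{0} = 1
g(10) = mex{0,1} = 2
So g(10) = 2.
Build the Grundy sequence for heap B with g(k) = mex{g(k−s) : s ∈ {6, 7}, s ≤ k}:
k:     0  1  2  3  4  5  6  7  8  9 10
g(k):  0  0  0  0  0  0  1  1  1  1  1
So g(10) = 1.
Grundy values for heap C (subtraction set {3, 4}):
k:     0  1  2  3  4  5
g(k):  0  0  0  1  1  1
So g(5) = 1.
The value of a disjunctive sum is the nim-sum of the parts.
Combined value = 2 ⊕ 1 ⊕ 1 = 2.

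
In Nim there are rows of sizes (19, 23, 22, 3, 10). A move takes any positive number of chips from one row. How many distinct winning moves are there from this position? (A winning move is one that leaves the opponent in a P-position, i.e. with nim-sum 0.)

Write each in binary and XOR column by column:
  10011  (19)
  10111  (23)
  10110  (22)
  00011  (3)
  01010  (10)
  -----
  11011  (27)
The overall nim-sum is X = 27. A row of size p has a winning move iff p XOR X < p (reduce it to p XOR X).
  19: 19 XOR 27 = 8 < 19 — winning move (to 8).
  23: 23 XOR 27 = 12 < 23 — winning move (to 12).
  22: 22 XOR 27 = 13 < 22 — winning move (to 13).
  3: 3 XOR 27 = 24 ≥ 3 — no move.
  10: 10 XOR 27 = 17 ≥ 10 — no move.
That gives 3 winning moves.

3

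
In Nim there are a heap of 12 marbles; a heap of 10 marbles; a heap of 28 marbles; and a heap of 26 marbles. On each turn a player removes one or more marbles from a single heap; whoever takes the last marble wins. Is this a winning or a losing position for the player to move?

Losing position

Compute the nim-sum pairwise:
12 ⊕ 10 = 6
6 ⊕ 28 = 26
26 ⊕ 26 = 0
The nim-sum is 0, so this is a P-position: the player to move is in a losing position under optimal play.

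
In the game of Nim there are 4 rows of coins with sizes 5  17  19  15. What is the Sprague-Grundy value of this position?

8

Nim-sum: 5 ⊕ 17 ⊕ 19 ⊕ 15 = 8.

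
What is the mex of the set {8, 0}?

1

0 is in the set but 1 is not, so the mex is 1.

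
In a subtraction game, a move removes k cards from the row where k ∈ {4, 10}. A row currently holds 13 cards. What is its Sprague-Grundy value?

Grundy values for subtraction set {4, 10}:
k:     0  1  2  3  4  5  6  7  8  9 10 11 12 13
g(k):  0  0  0  0  1  1  1  1  0  0  2  2  1  1
So g(13) = 1.

1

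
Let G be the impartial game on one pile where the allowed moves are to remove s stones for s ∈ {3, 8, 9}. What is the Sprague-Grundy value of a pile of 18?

0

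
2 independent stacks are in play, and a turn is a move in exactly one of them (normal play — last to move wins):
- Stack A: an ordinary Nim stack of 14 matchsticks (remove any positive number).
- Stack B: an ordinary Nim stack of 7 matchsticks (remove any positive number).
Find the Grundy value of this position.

Stack A is a plain Nim stack of size 14, so its Grundy value is 14.
Stack B is a plain Nim stack of size 7, so its Grundy value is 7.
By the Sprague-Grundy theorem, the Grundy value of a sum of independent games is the XOR of the component values.
Combined value = 14 XOR 7 = 9.

9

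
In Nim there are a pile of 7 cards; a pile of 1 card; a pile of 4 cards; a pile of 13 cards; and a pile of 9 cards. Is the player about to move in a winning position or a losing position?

Winning position

In binary:
  0111  (7)
  0001  (1)
  0100  (4)
  1101  (13)
  1001  (9)
  ----
  0110  (6)
The nim-sum is 6 ≠ 0, so this is an N-position: the player to move can win.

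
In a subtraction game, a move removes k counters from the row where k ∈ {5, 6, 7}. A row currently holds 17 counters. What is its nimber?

Grundy values for subtraction set {5, 6, 7}:
k:     0  1  2  3  4  5  6  7  8  9 10 11 12 13 14 15 16 17
g(k):  0  0  0  0  0  1  1  1  1  1  2  2  0  0  0  0  0  1
So g(17) = 1.

1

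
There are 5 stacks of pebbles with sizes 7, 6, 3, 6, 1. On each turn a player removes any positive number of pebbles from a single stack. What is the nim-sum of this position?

Nim-sum: 7 ^ 6 ^ 3 ^ 6 ^ 1 = 5.

5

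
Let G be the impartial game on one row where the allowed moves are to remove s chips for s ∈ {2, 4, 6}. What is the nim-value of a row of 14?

3

Compute g(0), g(1), … for moves {2, 4, 6}:
k:     0  1  2  3  4  5  6  7  8  9 10 11 12 13 14
g(k):  0  0  1  1  2  2  3  3  0  0  1  1  2  2  3
So g(14) = 3.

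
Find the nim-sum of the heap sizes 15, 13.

2

Compute the nim-sum pairwise:
15 ^ 13 = 2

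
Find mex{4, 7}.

0

0 is not in the set, so the mex is 0.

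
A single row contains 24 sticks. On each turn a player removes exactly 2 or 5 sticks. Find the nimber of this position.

Compute g(0), g(1), … for moves {2, 5}:
k:     0  1  2  3  4  5  6  7  8  9 10 11 12 13 14 15 16 17 18 19 20 21 22 23 24
g(k):  0  0  1  1  0  2  1  0  0  1  1  0  2  1  0  0  1  1  0  2  1  0  0  1  1
So g(24) = 1.

1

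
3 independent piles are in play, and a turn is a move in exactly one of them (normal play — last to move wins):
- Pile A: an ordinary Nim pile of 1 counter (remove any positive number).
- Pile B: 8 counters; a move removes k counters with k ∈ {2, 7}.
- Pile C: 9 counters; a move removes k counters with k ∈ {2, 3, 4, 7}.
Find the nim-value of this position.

Pile A is a plain Nim pile of size 1, so its Grundy value is 1.
Build the Grundy sequence for pile B with g(k) = mex{g(k−s) : s ∈ {2, 7}, s ≤ k}:
g(0) = mex{} = 0
g(1) = mex{} = 0
g(2) = mex{0} = 1
g(3) = mex{0} = 1
g(4) = mex{1} = 0
g(5) = mex{1} = 0
g(6) = mex{0} = 1
g(7) = mex{0} = 1
g(8) = mex{0,1} = 2
So g(8) = 2.
Grundy values for pile C (subtraction set {2, 3, 4, 7}):
k:     0  1  2  3  4  5  6  7  8  9
g(k):  0  0  1  1  2  2  0  3  1  4
So g(9) = 4.
The value of a disjunctive sum is the nim-sum of the parts.
Combined value = 1 XOR 2 XOR 4 = 7.

7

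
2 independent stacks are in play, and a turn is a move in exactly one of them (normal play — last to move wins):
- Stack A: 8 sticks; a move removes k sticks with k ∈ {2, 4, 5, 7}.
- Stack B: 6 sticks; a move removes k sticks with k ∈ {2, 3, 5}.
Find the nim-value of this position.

Grundy values for stack A (subtraction set {2, 4, 5, 7}):
k:     0  1  2  3  4  5  6  7  8
g(k):  0  0  1  1  2  2  3  3  4
So g(8) = 4.
For stack B, compute g(0), g(1), … with moves {2, 3, 5}:
k:     0  1  2  3  4  5  6
g(k):  0  0  1  1  2  2  3
So g(6) = 3.
The value of a disjunctive sum is the nim-sum of the parts.
Combined value = 4 XOR 3 = 7.

7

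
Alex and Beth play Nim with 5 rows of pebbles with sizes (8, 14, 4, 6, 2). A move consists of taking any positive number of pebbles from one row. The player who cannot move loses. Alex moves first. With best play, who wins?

Alex wins

Compute the nim-sum pairwise:
8 XOR 14 = 6
6 XOR 4 = 2
2 XOR 6 = 4
4 XOR 2 = 6
The nim-sum is 6 ≠ 0, so this is an N-position: the player to move can win; Alex has a winning move.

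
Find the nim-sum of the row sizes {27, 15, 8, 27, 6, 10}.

Compute the nim-sum pairwise:
27 ^ 15 = 20
20 ^ 8 = 28
28 ^ 27 = 7
7 ^ 6 = 1
1 ^ 10 = 11

11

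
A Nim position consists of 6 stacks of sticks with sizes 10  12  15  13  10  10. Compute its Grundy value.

Nim-sum: 10 ^ 12 ^ 15 ^ 13 ^ 10 ^ 10 = 4.

4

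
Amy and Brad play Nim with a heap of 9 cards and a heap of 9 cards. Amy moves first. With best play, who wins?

Nim-sum: 9 ^ 9 = 0.
The nim-sum is 0, so this is a P-position: the player to move is in a losing position under optimal play; Amy is about to move from it and so loses — Brad wins.

Brad wins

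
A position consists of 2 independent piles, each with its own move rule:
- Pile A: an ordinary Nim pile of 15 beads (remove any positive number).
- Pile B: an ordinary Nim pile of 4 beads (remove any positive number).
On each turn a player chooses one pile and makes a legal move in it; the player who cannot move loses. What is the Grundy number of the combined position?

11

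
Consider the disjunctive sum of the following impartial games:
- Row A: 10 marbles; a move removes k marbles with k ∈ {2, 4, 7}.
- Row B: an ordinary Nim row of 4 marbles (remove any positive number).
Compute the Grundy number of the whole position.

6

Grundy values for row A (subtraction set {2, 4, 7}):
k:     0  1  2  3  4  5  6  7  8  9 10
g(k):  0  0  1  1  2  2  0  3  1  0  2
So g(10) = 2.
Row B is a plain Nim row of size 4, so its Grundy value is 4.
The value of a disjunctive sum is the nim-sum of the parts.
Combined value = 2 ⊕ 4 = 6.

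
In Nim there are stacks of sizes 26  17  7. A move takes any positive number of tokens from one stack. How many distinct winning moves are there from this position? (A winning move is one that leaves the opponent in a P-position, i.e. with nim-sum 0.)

Compute the nim-sum pairwise:
26 ⊕ 17 = 11
11 ⊕ 7 = 12
The overall nim-sum is X = 12. A stack of size p has a winning move iff p XOR X < p (reduce it to p XOR X).
  26: 26 XOR 12 = 22 < 26 — winning move (to 22).
  17: 17 XOR 12 = 29 ≥ 17 — no move.
  7: 7 XOR 12 = 11 ≥ 7 — no move.
That gives 1 winning move.

1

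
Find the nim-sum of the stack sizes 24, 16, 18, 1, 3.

24

Nim-sum: 24 XOR 16 XOR 18 XOR 1 XOR 3 = 24.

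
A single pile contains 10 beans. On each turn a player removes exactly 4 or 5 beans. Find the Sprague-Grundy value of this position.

Compute g(0), g(1), … for moves {4, 5}:
g(0) = mex{} = 0
g(1) = mex{} = 0
g(2) = mex{} = 0
g(3) = mex{} = 0
g(4) = mex{0} = 1
g(5) = mex{0} = 1
g(6) = mex{0} = 1
g(7) = mex{0} = 1
g(8) = mex{0,1} = 2
g(9) = mex{1} = 0
g(10) = mex{1} = 0
So g(10) = 0.

0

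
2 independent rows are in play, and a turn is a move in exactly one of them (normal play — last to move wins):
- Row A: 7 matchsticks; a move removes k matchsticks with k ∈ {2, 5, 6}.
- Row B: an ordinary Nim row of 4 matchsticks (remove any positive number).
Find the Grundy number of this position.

7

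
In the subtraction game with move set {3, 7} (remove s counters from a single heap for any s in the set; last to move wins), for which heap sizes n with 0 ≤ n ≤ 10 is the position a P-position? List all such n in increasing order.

0, 1, 2, 6, 10

Compute g(0), g(1), … for moves {3, 7}:
g(0) = mex{} = 0
g(1) = mex{} = 0
g(2) = mex{} = 0
g(3) = mex{0} = 1
g(4) = mex{0} = 1
g(5) = mex{0} = 1
g(6) = mex{1} = 0
g(7) = mex{0,1} = 2
g(8) = mex{0,1} = 2
g(9) = mex{0} = 1
g(10) = mex{1,2} = 0
The P-positions (g = 0) in 0..10 are 0, 1, 2, 6, 10.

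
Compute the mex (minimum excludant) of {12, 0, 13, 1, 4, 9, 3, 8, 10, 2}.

5

The values 0, 1, 2, 3, 4 are all present; 5 is the first non-negative integer missing from the set.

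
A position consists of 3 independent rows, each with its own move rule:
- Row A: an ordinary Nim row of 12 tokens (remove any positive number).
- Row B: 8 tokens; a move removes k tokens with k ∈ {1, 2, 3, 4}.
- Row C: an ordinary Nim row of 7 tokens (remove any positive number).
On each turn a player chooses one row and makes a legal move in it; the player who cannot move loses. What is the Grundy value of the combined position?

8

Row A is a plain Nim row of size 12, so its Grundy value is 12.
For row B, compute g(0), g(1), … with moves {1, 2, 3, 4}:
k:     0  1  2  3  4  5  6  7  8
g(k):  0  1  2  3  4  0  1  2  3
So g(8) = 3.
Row C is a plain Nim row of size 7, so its Grundy value is 7.
By the Sprague-Grundy theorem, the Grundy value of a sum of independent games is the XOR of the component values.
Combined value = 12 XOR 3 XOR 7 = 8.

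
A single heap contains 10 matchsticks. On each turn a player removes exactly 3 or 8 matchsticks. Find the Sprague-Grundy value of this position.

1

Grundy values for subtraction set {3, 8}:
g(0) = mex{} = 0
g(1) = mex{} = 0
g(2) = mex{} = 0
g(3) = mex{0} = 1
g(4) = mex{0} = 1
g(5) = mex{0} = 1
g(6) = mex{1} = 0
g(7) = mex{1} = 0
g(8) = mex{0,1} = 2
g(9) = mex{0} = 1
g(10) = mex{0} = 1
So g(10) = 1.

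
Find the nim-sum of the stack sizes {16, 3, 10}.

25

Nim-sum: 16 XOR 3 XOR 10 = 25.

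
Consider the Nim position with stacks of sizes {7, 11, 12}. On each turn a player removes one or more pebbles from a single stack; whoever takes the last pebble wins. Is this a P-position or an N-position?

P-position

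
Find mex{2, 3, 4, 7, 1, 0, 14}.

The values 0, 1, 2, 3, 4 are all present; 5 is the first non-negative integer missing from the set.

5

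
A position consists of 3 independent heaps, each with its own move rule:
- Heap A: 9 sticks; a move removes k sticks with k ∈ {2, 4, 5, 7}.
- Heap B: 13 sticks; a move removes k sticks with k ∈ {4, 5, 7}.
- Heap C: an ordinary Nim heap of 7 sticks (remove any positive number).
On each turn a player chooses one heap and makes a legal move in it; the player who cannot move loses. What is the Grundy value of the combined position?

7

For heap A, compute g(0), g(1), … with moves {2, 4, 5, 7}:
g(0) = mex{} = 0
g(1) = mex{} = 0
g(2) = mex{0} = 1
g(3) = mex{0} = 1
g(4) = mex{0,1} = 2
g(5) = mex{0,1} = 2
g(6) = mex{0,1,2} = 3
g(7) = mex{0,1,2} = 3
g(8) = mex{0,1,2,3} = 4
g(9) = mex{1,2,3} = 0
So g(9) = 0.
Build the Grundy sequence for heap B with g(k) = mex{g(k−s) : s ∈ {4, 5, 7}, s ≤ k}:
k:     0  1  2  3  4  5  6  7  8  9 10 11 12 13
g(k):  0  0  0  0  1  1  1  1  2  2  2  0  0  0
So g(13) = 0.
Heap C is a plain Nim heap of size 7, so its Grundy value is 7.
By the Sprague-Grundy theorem, the Grundy value of a sum of independent games is the XOR of the component values.
Combined value = 0 XOR 0 XOR 7 = 7.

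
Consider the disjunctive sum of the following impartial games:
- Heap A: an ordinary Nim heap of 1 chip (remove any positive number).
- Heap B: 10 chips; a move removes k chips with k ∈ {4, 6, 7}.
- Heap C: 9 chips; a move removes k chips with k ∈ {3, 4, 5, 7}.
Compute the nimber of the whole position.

Heap A is a plain Nim heap of size 1, so its Grundy value is 1.
Build the Grundy sequence for heap B with g(k) = mex{g(k−s) : s ∈ {4, 6, 7}, s ≤ k}:
g(0) = mex{} = 0
g(1) = mex{} = 0
g(2) = mex{} = 0
g(3) = mex{} = 0
g(4) = mex{0} = 1
g(5) = mex{0} = 1
g(6) = mex{0} = 1
g(7) = mex{0} = 1
g(8) = mex{0,1} = 2
g(9) = mex{0,1} = 2
g(10) = mex{0,1} = 2
So g(10) = 2.
Build the Grundy sequence for heap C with g(k) = mex{g(k−s) : s ∈ {3, 4, 5, 7}, s ≤ k}:
g(0) = mex{} = 0
g(1) = mex{} = 0
g(2) = mex{} = 0
g(3) = mex{0} = 1
g(4) = mex{0} = 1
g(5) = mex{0} = 1
g(6) = mex{0,1} = 2
g(7) = mex{0,1} = 2
g(8) = mex{0,1} = 2
g(9) = mex{0,1,2} = 3
So g(9) = 3.
By the Sprague-Grundy theorem, the Grundy value of a sum of independent games is the XOR of the component values.
Combined value = 1 XOR 2 XOR 3 = 0.

0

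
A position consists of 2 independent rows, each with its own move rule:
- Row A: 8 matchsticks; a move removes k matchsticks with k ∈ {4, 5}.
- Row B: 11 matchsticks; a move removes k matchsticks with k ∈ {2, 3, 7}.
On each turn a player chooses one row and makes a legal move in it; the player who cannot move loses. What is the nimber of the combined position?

Grundy values for row A (subtraction set {4, 5}):
g(0) = mex{} = 0
g(1) = mex{} = 0
g(2) = mex{} = 0
g(3) = mex{} = 0
g(4) = mex{0} = 1
g(5) = mex{0} = 1
g(6) = mex{0} = 1
g(7) = mex{0} = 1
g(8) = mex{0,1} = 2
So g(8) = 2.
Grundy values for row B (subtraction set {2, 3, 7}):
k:     0  1  2  3  4  5  6  7  8  9 10 11
g(k):  0  0  1  1  2  0  0  1  1  2  0  0
So g(11) = 0.
By the Sprague-Grundy theorem, the Grundy value of a sum of independent games is the XOR of the component values.
Combined value = 2 ⊕ 0 = 2.

2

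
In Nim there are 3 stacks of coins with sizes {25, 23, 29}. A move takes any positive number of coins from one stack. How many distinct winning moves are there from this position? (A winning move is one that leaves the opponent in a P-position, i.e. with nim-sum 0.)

3

Compute the nim-sum pairwise:
25 ⊕ 23 = 14
14 ⊕ 29 = 19
The overall nim-sum is X = 19. A stack of size p has a winning move iff p XOR X < p (reduce it to p XOR X).
  25: 25 XOR 19 = 10 < 25 — winning move (to 10).
  23: 23 XOR 19 = 4 < 23 — winning move (to 4).
  29: 29 XOR 19 = 14 < 29 — winning move (to 14).
That gives 3 winning moves.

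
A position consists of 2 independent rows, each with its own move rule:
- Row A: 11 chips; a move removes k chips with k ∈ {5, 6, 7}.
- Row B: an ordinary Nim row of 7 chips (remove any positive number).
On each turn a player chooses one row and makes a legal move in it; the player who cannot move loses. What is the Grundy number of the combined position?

Grundy values for row A (subtraction set {5, 6, 7}):
g(0) = mex{} = 0
g(1) = mex{} = 0
g(2) = mex{} = 0
g(3) = mex{} = 0
g(4) = mex{} = 0
g(5) = mex{0} = 1
g(6) = mex{0} = 1
g(7) = mex{0} = 1
g(8) = mex{0} = 1
g(9) = mex{0} = 1
g(10) = mex{0,1} = 2
g(11) = mex{0,1} = 2
So g(11) = 2.
Row B is a plain Nim row of size 7, so its Grundy value is 7.
By the Sprague-Grundy theorem, the Grundy value of a sum of independent games is the XOR of the component values.
Combined value = 2 XOR 7 = 5.

5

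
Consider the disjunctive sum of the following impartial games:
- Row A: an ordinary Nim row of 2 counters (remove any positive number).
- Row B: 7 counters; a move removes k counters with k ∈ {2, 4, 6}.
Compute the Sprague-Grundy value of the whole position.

1

Row A is a plain Nim row of size 2, so its Grundy value is 2.
Build the Grundy sequence for row B with g(k) = mex{g(k−s) : s ∈ {2, 4, 6}, s ≤ k}:
k:     0  1  2  3  4  5  6  7
g(k):  0  0  1  1  2  2  3  3
So g(7) = 3.
By the Sprague-Grundy theorem, the Grundy value of a sum of independent games is the XOR of the component values.
Combined value = 2 ⊕ 3 = 1.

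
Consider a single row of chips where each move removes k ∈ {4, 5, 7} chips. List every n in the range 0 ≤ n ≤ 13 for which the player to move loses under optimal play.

Compute g(0), g(1), … for moves {4, 5, 7}:
k:     0  1  2  3  4  5  6  7  8  9 10 11 12 13
g(k):  0  0  0  0  1  1  1  1  2  2  2  0  0  0
The P-positions (g = 0) in 0..13 are 0, 1, 2, 3, 11, 12, 13.

0, 1, 2, 3, 11, 12, 13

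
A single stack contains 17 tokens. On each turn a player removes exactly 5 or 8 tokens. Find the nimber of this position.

0

Compute g(0), g(1), … for moves {5, 8}:
k:     0  1  2  3  4  5  6  7  8  9 10 11 12 13 14 15 16 17
g(k):  0  0  0  0  0  1  1  1  1  1  2  2  2  0  0  0  0  0
So g(17) = 0.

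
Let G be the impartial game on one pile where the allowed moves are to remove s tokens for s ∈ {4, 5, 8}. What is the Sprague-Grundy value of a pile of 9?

2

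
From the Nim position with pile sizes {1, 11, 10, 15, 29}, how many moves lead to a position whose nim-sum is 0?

Nim-sum: 1 XOR 11 XOR 10 XOR 15 XOR 29 = 18.
The overall nim-sum is X = 18. A pile of size p has a winning move iff p XOR X < p (reduce it to p XOR X).
  1: 1 XOR 18 = 19 ≥ 1 — no move.
  11: 11 XOR 18 = 25 ≥ 11 — no move.
  10: 10 XOR 18 = 24 ≥ 10 — no move.
  15: 15 XOR 18 = 29 ≥ 15 — no move.
  29: 29 XOR 18 = 15 < 29 — winning move (to 15).
That gives 1 winning move.

1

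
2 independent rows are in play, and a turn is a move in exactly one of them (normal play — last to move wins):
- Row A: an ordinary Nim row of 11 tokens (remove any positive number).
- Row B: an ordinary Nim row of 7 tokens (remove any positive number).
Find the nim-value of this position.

12

Row A is a plain Nim row of size 11, so its Grundy value is 11.
Row B is a plain Nim row of size 7, so its Grundy value is 7.
The value of a disjunctive sum is the nim-sum of the parts.
Combined value = 11 ⊕ 7 = 12.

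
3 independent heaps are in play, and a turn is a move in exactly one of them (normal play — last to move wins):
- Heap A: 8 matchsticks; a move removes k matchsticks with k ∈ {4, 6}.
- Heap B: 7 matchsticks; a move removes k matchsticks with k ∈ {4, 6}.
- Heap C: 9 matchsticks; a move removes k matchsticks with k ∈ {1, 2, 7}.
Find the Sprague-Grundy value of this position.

3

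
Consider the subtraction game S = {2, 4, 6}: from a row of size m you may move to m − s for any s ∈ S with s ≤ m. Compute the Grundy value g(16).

Build the Grundy sequence with g(k) = mex{g(k−s) : s ∈ {2, 4, 6}, s ≤ k}:
k:     0  1  2  3  4  5  6  7  8  9 10 11 12 13 14 15 16
g(k):  0  0  1  1  2  2  3  3  0  0  1  1  2  2  3  3  0
So g(16) = 0.

0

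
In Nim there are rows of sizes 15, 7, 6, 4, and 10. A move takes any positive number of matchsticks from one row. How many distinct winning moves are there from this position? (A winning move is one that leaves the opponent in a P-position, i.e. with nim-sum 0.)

0

Compute the nim-sum pairwise:
15 ⊕ 7 = 8
8 ⊕ 6 = 14
14 ⊕ 4 = 10
10 ⊕ 10 = 0
The nim-sum is already 0, so every move leaves a nonzero nim-sum — there are no winning moves.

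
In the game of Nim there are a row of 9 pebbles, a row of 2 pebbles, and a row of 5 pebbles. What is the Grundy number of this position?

Compute the nim-sum pairwise:
9 XOR 2 = 11
11 XOR 5 = 14

14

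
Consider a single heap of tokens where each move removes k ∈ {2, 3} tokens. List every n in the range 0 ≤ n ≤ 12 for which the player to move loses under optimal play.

0, 1, 5, 6, 10, 11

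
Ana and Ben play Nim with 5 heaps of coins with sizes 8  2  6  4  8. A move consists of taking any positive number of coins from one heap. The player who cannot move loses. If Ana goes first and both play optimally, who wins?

Ben wins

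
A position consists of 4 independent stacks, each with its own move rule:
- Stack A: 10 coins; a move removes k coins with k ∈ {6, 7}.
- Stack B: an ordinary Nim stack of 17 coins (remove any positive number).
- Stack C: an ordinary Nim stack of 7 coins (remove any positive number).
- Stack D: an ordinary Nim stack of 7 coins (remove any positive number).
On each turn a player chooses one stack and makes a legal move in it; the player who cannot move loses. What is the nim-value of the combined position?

16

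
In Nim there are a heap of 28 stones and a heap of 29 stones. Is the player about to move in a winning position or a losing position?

Winning position

Nim-sum: 28 ^ 29 = 1.
The nim-sum is 1 ≠ 0, so this is an N-position: the player to move can win.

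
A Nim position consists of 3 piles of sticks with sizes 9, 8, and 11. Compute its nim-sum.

10

Write each in binary and XOR column by column:
  1001  (9)
  1000  (8)
  1011  (11)
  ----
  1010  (10)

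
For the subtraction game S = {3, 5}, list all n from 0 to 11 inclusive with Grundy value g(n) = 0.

Grundy values for subtraction set {3, 5}:
g(0) = mex{} = 0
g(1) = mex{} = 0
g(2) = mex{} = 0
g(3) = mex{0} = 1
g(4) = mex{0} = 1
g(5) = mex{0} = 1
g(6) = mex{0,1} = 2
g(7) = mex{0,1} = 2
g(8) = mex{1} = 0
g(9) = mex{1,2} = 0
g(10) = mex{1,2} = 0
g(11) = mex{0,2} = 1
The P-positions (g = 0) in 0..11 are 0, 1, 2, 8, 9, 10.

0, 1, 2, 8, 9, 10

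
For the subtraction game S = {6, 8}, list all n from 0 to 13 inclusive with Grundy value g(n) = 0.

0, 1, 2, 3, 4, 5

Build the Grundy sequence with g(k) = mex{g(k−s) : s ∈ {6, 8}, s ≤ k}:
g(0) = mex{} = 0
g(1) = mex{} = 0
g(2) = mex{} = 0
g(3) = mex{} = 0
g(4) = mex{} = 0
g(5) = mex{} = 0
g(6) = mex{0} = 1
g(7) = mex{0} = 1
g(8) = mex{0} = 1
g(9) = mex{0} = 1
g(10) = mex{0} = 1
g(11) = mex{0} = 1
g(12) = mex{0,1} = 2
g(13) = mex{0,1} = 2
The P-positions (g = 0) in 0..13 are 0, 1, 2, 3, 4, 5.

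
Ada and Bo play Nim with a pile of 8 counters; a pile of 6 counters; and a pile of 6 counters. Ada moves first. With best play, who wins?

Ada wins

Compute the nim-sum pairwise:
8 ⊕ 6 = 14
14 ⊕ 6 = 8
The nim-sum is 8 ≠ 0, so this is an N-position: the player to move can win; Ada has a winning move.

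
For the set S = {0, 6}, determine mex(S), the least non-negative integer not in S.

1

0 is in the set but 1 is not, so the mex is 1.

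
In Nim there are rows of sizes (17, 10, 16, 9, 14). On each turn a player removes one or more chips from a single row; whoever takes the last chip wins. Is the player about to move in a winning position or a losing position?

Winning position

Nim-sum: 17 ⊕ 10 ⊕ 16 ⊕ 9 ⊕ 14 = 12.
The nim-sum is 12 ≠ 0, so this is an N-position: the player to move can win.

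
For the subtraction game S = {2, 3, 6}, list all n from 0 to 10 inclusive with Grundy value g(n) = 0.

Compute g(0), g(1), … for moves {2, 3, 6}:
k:     0  1  2  3  4  5  6  7  8  9 10
g(k):  0  0  1  1  2  0  3  1  2  0  0
The P-positions (g = 0) in 0..10 are 0, 1, 5, 9, 10.

0, 1, 5, 9, 10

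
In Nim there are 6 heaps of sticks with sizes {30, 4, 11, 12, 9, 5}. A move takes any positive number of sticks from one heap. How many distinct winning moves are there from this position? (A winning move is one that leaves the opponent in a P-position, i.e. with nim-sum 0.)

1

Nim-sum: 30 ⊕ 4 ⊕ 11 ⊕ 12 ⊕ 9 ⊕ 5 = 17.
The overall nim-sum is X = 17. A heap of size p has a winning move iff p XOR X < p (reduce it to p XOR X).
  30: 30 XOR 17 = 15 < 30 — winning move (to 15).
  4: 4 XOR 17 = 21 ≥ 4 — no move.
  11: 11 XOR 17 = 26 ≥ 11 — no move.
  12: 12 XOR 17 = 29 ≥ 12 — no move.
  9: 9 XOR 17 = 24 ≥ 9 — no move.
  5: 5 XOR 17 = 20 ≥ 5 — no move.
That gives 1 winning move.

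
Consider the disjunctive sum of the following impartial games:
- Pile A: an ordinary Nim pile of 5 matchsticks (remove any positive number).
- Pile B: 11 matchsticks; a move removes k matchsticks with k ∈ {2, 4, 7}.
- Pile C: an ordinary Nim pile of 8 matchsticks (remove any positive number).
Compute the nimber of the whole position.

12

Pile A is a plain Nim pile of size 5, so its Grundy value is 5.
Build the Grundy sequence for pile B with g(k) = mex{g(k−s) : s ∈ {2, 4, 7}, s ≤ k}:
k:     0  1  2  3  4  5  6  7  8  9 10 11
g(k):  0  0  1  1  2  2  0  3  1  0  2  1
So g(11) = 1.
Pile C is a plain Nim pile of size 8, so its Grundy value is 8.
By the Sprague-Grundy theorem, the Grundy value of a sum of independent games is the XOR of the component values.
Combined value = 5 ⊕ 1 ⊕ 8 = 12.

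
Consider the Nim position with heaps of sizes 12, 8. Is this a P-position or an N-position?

N-position

Nim-sum: 12 ^ 8 = 4.
The nim-sum is 4 ≠ 0, so this is an N-position: the player to move can win.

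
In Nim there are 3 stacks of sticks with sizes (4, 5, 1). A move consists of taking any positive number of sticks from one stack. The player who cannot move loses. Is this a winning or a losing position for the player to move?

Losing position

Nim-sum: 4 XOR 5 XOR 1 = 0.
The nim-sum is 0, so this is a P-position: the player to move is in a losing position under optimal play.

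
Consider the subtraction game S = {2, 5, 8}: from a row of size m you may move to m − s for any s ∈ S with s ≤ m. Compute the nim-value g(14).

0

Compute g(0), g(1), … for moves {2, 5, 8}:
g(0) = mex{} = 0
g(1) = mex{} = 0
g(2) = mex{0} = 1
g(3) = mex{0} = 1
g(4) = mex{1} = 0
g(5) = mex{0,1} = 2
g(6) = mex{0} = 1
g(7) = mex{1,2} = 0
g(8) = mex{0,1} = 2
g(9) = mex{0} = 1
g(10) = mex{1,2} = 0
g(11) = mex{1} = 0
g(12) = mex{0} = 1
g(13) = mex{0,2} = 1
g(14) = mex{1} = 0
So g(14) = 0.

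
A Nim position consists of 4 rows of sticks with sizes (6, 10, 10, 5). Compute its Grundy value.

Nim-sum: 6 XOR 10 XOR 10 XOR 5 = 3.

3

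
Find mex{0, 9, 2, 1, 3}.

4

The values 0, 1, 2, 3 are all present; 4 is the first non-negative integer missing from the set.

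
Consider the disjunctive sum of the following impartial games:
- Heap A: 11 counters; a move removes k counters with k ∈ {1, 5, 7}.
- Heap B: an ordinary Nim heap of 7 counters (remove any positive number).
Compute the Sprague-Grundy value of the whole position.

Build the Grundy sequence for heap A with g(k) = mex{g(k−s) : s ∈ {1, 5, 7}, s ≤ k}:
g(0) = mex{} = 0
g(1) = mex{0} = 1
g(2) = mex{1} = 0
g(3) = mex{0} = 1
g(4) = mex{1} = 0
g(5) = mex{0} = 1
g(6) = mex{1} = 0
g(7) = mex{0} = 1
g(8) = mex{1} = 0
g(9) = mex{0} = 1
g(10) = mex{1} = 0
g(11) = mex{0} = 1
So g(11) = 1.
Heap B is a plain Nim heap of size 7, so its Grundy value is 7.
By the Sprague-Grundy theorem, the Grundy value of a sum of independent games is the XOR of the component values.
Combined value = 1 ⊕ 7 = 6.

6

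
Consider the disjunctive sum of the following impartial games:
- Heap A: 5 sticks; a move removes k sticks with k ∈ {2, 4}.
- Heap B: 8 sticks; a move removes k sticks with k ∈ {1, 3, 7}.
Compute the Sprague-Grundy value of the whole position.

2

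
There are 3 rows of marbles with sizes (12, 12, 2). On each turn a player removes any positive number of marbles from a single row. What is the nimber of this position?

2

Write each in binary and XOR column by column:
  1100  (12)
  1100  (12)
  0010  (2)
  ----
  0010  (2)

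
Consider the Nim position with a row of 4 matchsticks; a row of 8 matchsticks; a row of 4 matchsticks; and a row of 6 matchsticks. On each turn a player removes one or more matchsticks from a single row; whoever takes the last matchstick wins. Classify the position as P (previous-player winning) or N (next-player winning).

N-position

Nim-sum: 4 ^ 8 ^ 4 ^ 6 = 14.
The nim-sum is 14 ≠ 0, so this is an N-position: the player to move can win.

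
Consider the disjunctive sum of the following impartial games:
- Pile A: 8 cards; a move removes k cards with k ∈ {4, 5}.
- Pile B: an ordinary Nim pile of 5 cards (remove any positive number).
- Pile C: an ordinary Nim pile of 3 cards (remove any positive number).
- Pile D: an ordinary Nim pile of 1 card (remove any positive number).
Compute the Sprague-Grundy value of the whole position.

5

Grundy values for pile A (subtraction set {4, 5}):
g(0) = mex{} = 0
g(1) = mex{} = 0
g(2) = mex{} = 0
g(3) = mex{} = 0
g(4) = mex{0} = 1
g(5) = mex{0} = 1
g(6) = mex{0} = 1
g(7) = mex{0} = 1
g(8) = mex{0,1} = 2
So g(8) = 2.
Pile B is a plain Nim pile of size 5, so its Grundy value is 5.
Pile C is a plain Nim pile of size 3, so its Grundy value is 3.
Pile D is a plain Nim pile of size 1, so its Grundy value is 1.
The value of a disjunctive sum is the nim-sum of the parts.
Combined value = 2 ⊕ 5 ⊕ 3 ⊕ 1 = 5.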